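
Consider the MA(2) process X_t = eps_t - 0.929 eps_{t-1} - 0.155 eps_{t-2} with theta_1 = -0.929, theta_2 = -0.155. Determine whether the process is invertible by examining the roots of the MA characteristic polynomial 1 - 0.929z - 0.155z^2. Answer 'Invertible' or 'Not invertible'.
\text{Not invertible}

The MA(q) characteristic polynomial is P(z) = 1 - 0.929z - 0.155z^2.
Invertibility requires all roots to lie outside the unit circle, i.e. |z| > 1 for every root.
Set 1 + (-0.929) z + (-0.155) z^2 = 0, i.e. a z^2 + b z + c = 0 with a = -0.155, b = -0.929, c = 1.
Discriminant D = b^2 - 4ac = (-0.929)^2 - 4*(-0.155)*1 = 0.863041 - (-0.62) = 1.483041.
D >= 0, so the roots are real: z = (-b +/- sqrt(D)) / (2a) = (0.929 +/- 1.217802) / (-0.31).
  z_1 = (0.929 + 1.217802) / (-0.31) = -6.9252,   |z_1| = 6.9252.
  z_2 = (0.929 - 1.217802) / (-0.31) = 0.9316,   |z_2| = 0.9316.
Moduli of all roots: 6.9252, 0.9316.
All moduli strictly greater than 1? No.
Verdict: Not invertible.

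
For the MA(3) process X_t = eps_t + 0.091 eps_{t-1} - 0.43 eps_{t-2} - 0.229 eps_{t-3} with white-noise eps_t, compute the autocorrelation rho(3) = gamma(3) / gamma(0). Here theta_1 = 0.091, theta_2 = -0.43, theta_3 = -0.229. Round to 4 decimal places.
\rho(3) = -0.1838

For an MA(q) process with theta_0 = 1, the autocovariance is
  gamma(k) = sigma^2 * sum_{i=0..q-k} theta_i * theta_{i+k},
and rho(k) = gamma(k) / gamma(0). Sigma^2 cancels.
  numerator   = (1)*(-0.229) = -0.229.
  denominator = (1)^2 + (0.091)^2 + (-0.43)^2 + (-0.229)^2 = 1.245622.
  rho(3) = -0.229 / 1.245622 = -0.1838.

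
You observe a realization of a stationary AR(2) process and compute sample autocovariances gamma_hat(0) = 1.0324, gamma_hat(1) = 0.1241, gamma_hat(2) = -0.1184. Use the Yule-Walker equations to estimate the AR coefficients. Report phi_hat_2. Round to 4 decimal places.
\hat\phi_{2} = -0.1310

The Yule-Walker equations for an AR(p) process read, in matrix form,
  Gamma_p phi = r_p,   with   (Gamma_p)_{ij} = gamma(|i - j|),
                       (r_p)_i = gamma(i),   i,j = 1..p.
Substitute the sample gammas (Toeplitz matrix and right-hand side of size 2):
  Gamma_p = [[1.0324, 0.1241], [0.1241, 1.0324]]
  r_p     = [0.1241, -0.1184]
Written out:
  1.0324 phi_1 + 0.1241 phi_2 = 0.1241
  0.1241 phi_1 + 1.0324 phi_2 = -0.1184
Solve by Cramer's rule:
  det = gamma(0)^2 - gamma(1)^2 = (1.0324)^2 - (0.1241)^2 = 1.06584976 - 0.01540081 = 1.05044895
  phi_hat_1 = [gamma(1) gamma(0) - gamma(1) gamma(2)] / det = [(0.1241)(1.0324) - (0.1241)(-0.1184)] / 1.05044895 = 0.14281428 / 1.05044895 = 0.136
  phi_hat_2 = [gamma(0) gamma(2) - gamma(1)^2] / det = [(1.0324)(-0.1184) - (0.1241)^2] / 1.05044895 = -0.13763697 / 1.05044895 = -0.131
So phi_hat = [0.1360, -0.1310].
Therefore phi_hat_2 = -0.1310.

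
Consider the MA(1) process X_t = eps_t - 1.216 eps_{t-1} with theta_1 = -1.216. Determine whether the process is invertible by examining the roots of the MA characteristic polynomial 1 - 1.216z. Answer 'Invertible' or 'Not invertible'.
\text{Not invertible}

The MA(q) characteristic polynomial is P(z) = 1 - 1.216z.
Invertibility requires all roots to lie outside the unit circle, i.e. |z| > 1 for every root.
This is linear in z: 1 + (-1.216) z = 0  =>  z = -1/(-1.216) = 0.822368,  |z| = 0.822368.
Moduli of all roots: 0.8224.
All moduli strictly greater than 1? No.
Verdict: Not invertible.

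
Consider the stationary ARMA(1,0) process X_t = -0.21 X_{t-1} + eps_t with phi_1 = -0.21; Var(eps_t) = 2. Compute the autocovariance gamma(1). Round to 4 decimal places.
\gamma(1) = -0.4394

Multiply the model equation by X_{t-k} and take expectations. With theta_0 = psi_0 = 1 and psi_j the MA(infinity) weights, this gives
  gamma(k) - sum_i phi_i gamma(k-i) = c_k,
  c_k = sigma^2 * sum_{j=k..q} theta_j psi_{j-k}   (c_k = 0 for k > q),
using gamma(-m) = gamma(m).
Pure AR (q = 0): c_0 = sigma^2 = 2, c_k = 0 for k >= 1.
Equations for k = 0 and k = 1 (AR order 1):
  gamma(0) = phi_1 gamma(1) + c_0
  gamma(1) = phi_1 gamma(0) + c_1
Substituting the second into the first: gamma(0) (1 - phi_1^2) = c_0 + phi_1 c_1, so
  gamma(0) = c_0 / (1 - phi_1^2) = 2 / (1 - (-0.21)^2) = 2 / 0.9559 = 2.092269.
  gamma(1) = phi_1 gamma(0) = (-0.21)(2.092269) = -0.439377.
Therefore gamma(1) = -0.4394 (to 4 decimal places).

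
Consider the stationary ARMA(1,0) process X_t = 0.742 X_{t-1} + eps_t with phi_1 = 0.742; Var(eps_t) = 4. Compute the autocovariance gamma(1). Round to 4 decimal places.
\gamma(1) = 6.6038

Multiply the model equation by X_{t-k} and take expectations. With theta_0 = psi_0 = 1 and psi_j the MA(infinity) weights, this gives
  gamma(k) - sum_i phi_i gamma(k-i) = c_k,
  c_k = sigma^2 * sum_{j=k..q} theta_j psi_{j-k}   (c_k = 0 for k > q),
using gamma(-m) = gamma(m).
Pure AR (q = 0): c_0 = sigma^2 = 4, c_k = 0 for k >= 1.
Equations for k = 0 and k = 1 (AR order 1):
  gamma(0) = phi_1 gamma(1) + c_0
  gamma(1) = phi_1 gamma(0) + c_1
Substituting the second into the first: gamma(0) (1 - phi_1^2) = c_0 + phi_1 c_1, so
  gamma(0) = c_0 / (1 - phi_1^2) = 4 / (1 - (0.742)^2) = 4 / 0.449436 = 8.900044.
  gamma(1) = phi_1 gamma(0) = (0.742)(8.900044) = 6.603832.
Therefore gamma(1) = 6.6038 (to 4 decimal places).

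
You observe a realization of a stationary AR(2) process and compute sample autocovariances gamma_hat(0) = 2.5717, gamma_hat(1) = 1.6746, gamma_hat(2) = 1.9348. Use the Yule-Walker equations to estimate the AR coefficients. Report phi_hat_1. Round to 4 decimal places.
\hat\phi_{1} = 0.2800

The Yule-Walker equations for an AR(p) process read, in matrix form,
  Gamma_p phi = r_p,   with   (Gamma_p)_{ij} = gamma(|i - j|),
                       (r_p)_i = gamma(i),   i,j = 1..p.
Substitute the sample gammas (Toeplitz matrix and right-hand side of size 2):
  Gamma_p = [[2.5717, 1.6746], [1.6746, 2.5717]]
  r_p     = [1.6746, 1.9348]
Written out:
  2.5717 phi_1 + 1.6746 phi_2 = 1.6746
  1.6746 phi_1 + 2.5717 phi_2 = 1.9348
Solve by Cramer's rule:
  det = gamma(0)^2 - gamma(1)^2 = (2.5717)^2 - (1.6746)^2 = 6.61364089 - 2.80428516 = 3.80935573
  phi_hat_1 = [gamma(1) gamma(0) - gamma(1) gamma(2)] / det = [(1.6746)(2.5717) - (1.6746)(1.9348)] / 3.80935573 = 1.06655274 / 3.80935573 = 0.28
  phi_hat_2 = [gamma(0) gamma(2) - gamma(1)^2] / det = [(2.5717)(1.9348) - (1.6746)^2] / 3.80935573 = 2.17144 / 3.80935573 = 0.57
So phi_hat = [0.2800, 0.5700].
Therefore phi_hat_1 = 0.2800.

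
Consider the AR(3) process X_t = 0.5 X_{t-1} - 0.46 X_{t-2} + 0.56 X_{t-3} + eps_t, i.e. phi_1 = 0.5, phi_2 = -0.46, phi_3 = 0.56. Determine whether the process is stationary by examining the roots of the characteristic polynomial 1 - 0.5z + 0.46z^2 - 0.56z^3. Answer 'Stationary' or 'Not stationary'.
\text{Stationary}

The AR(p) characteristic polynomial is P(z) = 1 - 0.5z + 0.46z^2 - 0.56z^3.
Stationarity requires all roots to lie outside the unit circle, i.e. |z| > 1 for every root.
Degree 3: look for a simple real root z0 first, then factor out (1 - z/z0) and solve the remaining quadratic.
Testing z0 = 1.25: P(1.25) = 1 + (-0.5)(1.25) + (0.46)(1.25)^2 + (-0.56)(1.25)^3
  = 1 + (-0.625) + (0.71875) + (-1.09375) = 0.  So z_0 = 1.25 is a root, |z_0| = 1.25.
Divide out the factor (1 - 0.8 z) = (1 - z/z0) (since 1/z0 = 0.8):
  P(z) = (1 - 0.8 z)(1 + (0.3) z + (0.7) z^2)
  [check: z-coef 0.3 - (0.8) = -0.5; z^2-coef 0.7 - (0.8)(0.3) = 0.46; z^3-coef -(0.8)(0.7) = -0.56.]
Remaining roots from the quadratic factor 1 + (0.3) z + (0.7) z^2:
  Set 1 + (0.3) z + (0.7) z^2 = 0, i.e. a z^2 + b z + c = 0 with a = 0.7, b = 0.3, c = 1.
  Discriminant D = b^2 - 4ac = (0.3)^2 - 4*(0.7)*1 = 0.09 - (2.8) = -2.71.
  D < 0, so the roots are the complex-conjugate pair z = (-b +/- i sqrt(-D)) / (2a) = -0.2143 +/- 1.1759i.
  For a conjugate pair |z|^2 = z * conj(z) = (product of roots) = c/a = 1/(0.7) = 1.428571, so |z| = sqrt(1.428571) = 1.1952 for both roots.
Moduli of all roots: 1.2500, 1.1952, 1.1952.
All moduli strictly greater than 1? Yes.
Verdict: Stationary.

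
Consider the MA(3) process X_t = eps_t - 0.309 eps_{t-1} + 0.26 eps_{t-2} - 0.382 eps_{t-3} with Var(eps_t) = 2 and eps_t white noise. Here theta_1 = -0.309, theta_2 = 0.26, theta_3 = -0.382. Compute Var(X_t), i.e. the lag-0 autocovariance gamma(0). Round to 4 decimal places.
\gamma(0) = 2.6180

For an MA(q) process X_t = eps_t + sum_i theta_i eps_{t-i} with
Var(eps_t) = sigma^2, the variance is
  gamma(0) = sigma^2 * (1 + sum_i theta_i^2).
  sum_i theta_i^2 = (-0.309)^2 + (0.26)^2 + (-0.382)^2 = 0.095481 + 0.0676 + 0.145924 = 0.309005.
  gamma(0) = 2 * (1 + 0.309005) = 2 * 1.309005 = 2.61801, which rounds to 2.6180.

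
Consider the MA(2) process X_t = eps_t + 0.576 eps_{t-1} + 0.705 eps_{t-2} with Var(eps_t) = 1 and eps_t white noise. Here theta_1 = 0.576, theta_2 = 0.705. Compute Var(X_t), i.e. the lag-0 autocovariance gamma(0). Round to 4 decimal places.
\gamma(0) = 1.8288

For an MA(q) process X_t = eps_t + sum_i theta_i eps_{t-i} with
Var(eps_t) = sigma^2, the variance is
  gamma(0) = sigma^2 * (1 + sum_i theta_i^2).
  sum_i theta_i^2 = (0.576)^2 + (0.705)^2 = 0.331776 + 0.497025 = 0.828801.
  gamma(0) = 1 * (1 + 0.828801) = 1 * 1.828801 = 1.828801, which rounds to 1.8288.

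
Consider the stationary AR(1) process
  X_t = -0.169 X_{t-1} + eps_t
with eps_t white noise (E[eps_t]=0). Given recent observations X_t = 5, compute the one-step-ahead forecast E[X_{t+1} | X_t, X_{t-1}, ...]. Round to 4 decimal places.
E[X_{t+1} \mid \mathcal F_t] = -0.8450

For an AR(p) model X_t = c + sum_i phi_i X_{t-i} + eps_t, the
one-step-ahead conditional mean is
  E[X_{t+1} | X_t, ...] = c + sum_i phi_i X_{t+1-i}.
Substitute known values:
  E[X_{t+1} | ...] = (-0.169) * (5)
                   = -0.8450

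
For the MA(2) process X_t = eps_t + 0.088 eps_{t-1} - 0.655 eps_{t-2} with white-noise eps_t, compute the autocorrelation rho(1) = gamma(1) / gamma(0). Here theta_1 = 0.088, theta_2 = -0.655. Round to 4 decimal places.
\rho(1) = 0.0211

For an MA(q) process with theta_0 = 1, the autocovariance is
  gamma(k) = sigma^2 * sum_{i=0..q-k} theta_i * theta_{i+k},
and rho(k) = gamma(k) / gamma(0). Sigma^2 cancels.
  numerator   = (1)*(0.088) + (0.088)*(-0.655) = 0.03036.
  denominator = (1)^2 + (0.088)^2 + (-0.655)^2 = 1.436769.
  rho(1) = 0.03036 / 1.436769 = 0.0211.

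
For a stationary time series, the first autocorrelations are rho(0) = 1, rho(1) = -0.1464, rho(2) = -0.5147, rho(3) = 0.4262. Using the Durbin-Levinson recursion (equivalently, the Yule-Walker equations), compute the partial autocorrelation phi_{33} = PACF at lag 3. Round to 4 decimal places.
\phi_{33} = 0.3349

The PACF at lag k is phi_{kk}, the last component of the solution
to the Yule-Walker system G_k phi = r_k where
  (G_k)_{ij} = rho(|i - j|), (r_k)_i = rho(i), i,j = 1..k.
Equivalently, Durbin-Levinson gives phi_{kk} iteratively:
  phi_{11} = rho(1)
  phi_{kk} = [rho(k) - sum_{j=1..k-1} phi_{k-1,j} rho(k-j)]
            / [1 - sum_{j=1..k-1} phi_{k-1,j} rho(j)],
  phi_{k,j} = phi_{k-1,j} - phi_{kk} phi_{k-1,k-j},  j = 1..k-1.
Step k = 1:
  phi_11 = rho(1) = -0.1464.
Step k = 2:
  phi_22 = [rho(2) - phi_11 rho(1)] / [1 - phi_11 rho(1)] = [-0.5147 - (-0.1464)(-0.1464)] / [1 - (-0.1464)(-0.1464)]
         = -0.53613296 / 0.97856704 = -0.547876.
  Update: phi_21 = phi_11 - phi_22 phi_11 = -0.1464 - (-0.547876)(-0.1464) = -0.226609.
Step k = 3:
  phi_33 = [rho(3) - phi_21 rho(2) - phi_22 rho(1)] / [1 - phi_21 rho(1) - phi_22 rho(2)]
    numerator   = 0.4262 - (-0.226609)(-0.5147) - (-0.547876)(-0.1464) = 0.22935538
    denominator = 1 - (-0.226609)(-0.1464) - (-0.547876)(-0.5147) = 0.6848329
  phi_33 = 0.22935538 / 0.6848329 = 0.3349.
Therefore phi_{33} = 0.3349.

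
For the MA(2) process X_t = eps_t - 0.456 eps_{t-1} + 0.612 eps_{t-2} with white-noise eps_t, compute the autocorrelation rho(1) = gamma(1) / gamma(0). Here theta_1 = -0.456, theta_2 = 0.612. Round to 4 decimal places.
\rho(1) = -0.4645

For an MA(q) process with theta_0 = 1, the autocovariance is
  gamma(k) = sigma^2 * sum_{i=0..q-k} theta_i * theta_{i+k},
and rho(k) = gamma(k) / gamma(0). Sigma^2 cancels.
  numerator   = (1)*(-0.456) + (-0.456)*(0.612) = -0.735072.
  denominator = (1)^2 + (-0.456)^2 + (0.612)^2 = 1.58248.
  rho(1) = -0.735072 / 1.58248 = -0.4645.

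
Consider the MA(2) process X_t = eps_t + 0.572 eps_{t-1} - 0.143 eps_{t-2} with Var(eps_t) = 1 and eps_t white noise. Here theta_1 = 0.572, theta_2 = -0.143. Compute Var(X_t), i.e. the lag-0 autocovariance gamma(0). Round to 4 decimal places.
\gamma(0) = 1.3476

For an MA(q) process X_t = eps_t + sum_i theta_i eps_{t-i} with
Var(eps_t) = sigma^2, the variance is
  gamma(0) = sigma^2 * (1 + sum_i theta_i^2).
  sum_i theta_i^2 = (0.572)^2 + (-0.143)^2 = 0.327184 + 0.020449 = 0.347633.
  gamma(0) = 1 * (1 + 0.347633) = 1 * 1.347633 = 1.347633, which rounds to 1.3476.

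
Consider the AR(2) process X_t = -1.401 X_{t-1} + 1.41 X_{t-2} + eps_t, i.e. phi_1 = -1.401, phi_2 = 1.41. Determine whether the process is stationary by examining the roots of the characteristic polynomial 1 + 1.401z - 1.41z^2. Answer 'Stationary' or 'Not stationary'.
\text{Not stationary}

The AR(p) characteristic polynomial is P(z) = 1 + 1.401z - 1.41z^2.
Stationarity requires all roots to lie outside the unit circle, i.e. |z| > 1 for every root.
Set 1 + (1.401) z + (-1.41) z^2 = 0, i.e. a z^2 + b z + c = 0 with a = -1.41, b = 1.401, c = 1.
Discriminant D = b^2 - 4ac = (1.401)^2 - 4*(-1.41)*1 = 1.962801 - (-5.64) = 7.602801.
D >= 0, so the roots are real: z = (-b +/- sqrt(D)) / (2a) = (-1.401 +/- 2.757318) / (-2.82).
  z_1 = (-1.401 + 2.757318) / (-2.82) = -0.481,   |z_1| = 0.481.
  z_2 = (-1.401 - 2.757318) / (-2.82) = 1.4746,   |z_2| = 1.4746.
Moduli of all roots: 0.4810, 1.4746.
All moduli strictly greater than 1? No.
Verdict: Not stationary.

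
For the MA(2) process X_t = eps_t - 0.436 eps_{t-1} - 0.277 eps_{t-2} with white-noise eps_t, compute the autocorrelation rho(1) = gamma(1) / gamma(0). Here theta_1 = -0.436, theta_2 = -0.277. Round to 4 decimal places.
\rho(1) = -0.2488

For an MA(q) process with theta_0 = 1, the autocovariance is
  gamma(k) = sigma^2 * sum_{i=0..q-k} theta_i * theta_{i+k},
and rho(k) = gamma(k) / gamma(0). Sigma^2 cancels.
  numerator   = (1)*(-0.436) + (-0.436)*(-0.277) = -0.315228.
  denominator = (1)^2 + (-0.436)^2 + (-0.277)^2 = 1.266825.
  rho(1) = -0.315228 / 1.266825 = -0.2488.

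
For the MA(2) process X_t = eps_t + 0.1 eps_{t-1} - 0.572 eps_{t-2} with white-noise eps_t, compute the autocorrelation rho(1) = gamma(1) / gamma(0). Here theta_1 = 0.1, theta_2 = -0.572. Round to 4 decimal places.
\rho(1) = 0.0320

For an MA(q) process with theta_0 = 1, the autocovariance is
  gamma(k) = sigma^2 * sum_{i=0..q-k} theta_i * theta_{i+k},
and rho(k) = gamma(k) / gamma(0). Sigma^2 cancels.
  numerator   = (1)*(0.1) + (0.1)*(-0.572) = 0.0428.
  denominator = (1)^2 + (0.1)^2 + (-0.572)^2 = 1.337184.
  rho(1) = 0.0428 / 1.337184 = 0.0320.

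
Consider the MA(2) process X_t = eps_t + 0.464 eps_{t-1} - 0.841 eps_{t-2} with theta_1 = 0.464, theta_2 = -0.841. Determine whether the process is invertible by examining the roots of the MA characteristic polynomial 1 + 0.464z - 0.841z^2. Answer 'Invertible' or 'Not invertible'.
\text{Not invertible}

The MA(q) characteristic polynomial is P(z) = 1 + 0.464z - 0.841z^2.
Invertibility requires all roots to lie outside the unit circle, i.e. |z| > 1 for every root.
Set 1 + (0.464) z + (-0.841) z^2 = 0, i.e. a z^2 + b z + c = 0 with a = -0.841, b = 0.464, c = 1.
Discriminant D = b^2 - 4ac = (0.464)^2 - 4*(-0.841)*1 = 0.215296 - (-3.364) = 3.579296.
D >= 0, so the roots are real: z = (-b +/- sqrt(D)) / (2a) = (-0.464 +/- 1.891903) / (-1.682).
  z_1 = (-0.464 + 1.891903) / (-1.682) = -0.8489,   |z_1| = 0.8489.
  z_2 = (-0.464 - 1.891903) / (-1.682) = 1.4007,   |z_2| = 1.4007.
Moduli of all roots: 0.8489, 1.4007.
All moduli strictly greater than 1? No.
Verdict: Not invertible.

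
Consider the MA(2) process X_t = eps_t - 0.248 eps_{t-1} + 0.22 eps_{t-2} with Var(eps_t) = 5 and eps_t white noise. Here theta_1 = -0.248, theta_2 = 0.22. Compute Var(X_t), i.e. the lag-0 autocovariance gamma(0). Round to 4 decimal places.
\gamma(0) = 5.5495

For an MA(q) process X_t = eps_t + sum_i theta_i eps_{t-i} with
Var(eps_t) = sigma^2, the variance is
  gamma(0) = sigma^2 * (1 + sum_i theta_i^2).
  sum_i theta_i^2 = (-0.248)^2 + (0.22)^2 = 0.061504 + 0.0484 = 0.109904.
  gamma(0) = 5 * (1 + 0.109904) = 5 * 1.109904 = 5.54952, which rounds to 5.5495.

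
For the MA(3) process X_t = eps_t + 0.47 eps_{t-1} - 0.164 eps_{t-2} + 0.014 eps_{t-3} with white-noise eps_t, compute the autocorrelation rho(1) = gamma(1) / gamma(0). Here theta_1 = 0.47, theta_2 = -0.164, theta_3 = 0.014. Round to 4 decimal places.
\rho(1) = 0.3130

For an MA(q) process with theta_0 = 1, the autocovariance is
  gamma(k) = sigma^2 * sum_{i=0..q-k} theta_i * theta_{i+k},
and rho(k) = gamma(k) / gamma(0). Sigma^2 cancels.
  numerator   = (1)*(0.47) + (0.47)*(-0.164) + (-0.164)*(0.014) = 0.390624.
  denominator = (1)^2 + (0.47)^2 + (-0.164)^2 + (0.014)^2 = 1.247992.
  rho(1) = 0.390624 / 1.247992 = 0.3130.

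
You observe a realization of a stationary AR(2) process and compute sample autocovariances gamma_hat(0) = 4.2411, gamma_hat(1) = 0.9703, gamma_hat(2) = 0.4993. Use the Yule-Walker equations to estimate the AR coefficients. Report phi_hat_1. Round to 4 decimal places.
\hat\phi_{1} = 0.2130

The Yule-Walker equations for an AR(p) process read, in matrix form,
  Gamma_p phi = r_p,   with   (Gamma_p)_{ij} = gamma(|i - j|),
                       (r_p)_i = gamma(i),   i,j = 1..p.
Substitute the sample gammas (Toeplitz matrix and right-hand side of size 2):
  Gamma_p = [[4.2411, 0.9703], [0.9703, 4.2411]]
  r_p     = [0.9703, 0.4993]
Written out:
  4.2411 phi_1 + 0.9703 phi_2 = 0.9703
  0.9703 phi_1 + 4.2411 phi_2 = 0.4993
Solve by Cramer's rule:
  det = gamma(0)^2 - gamma(1)^2 = (4.2411)^2 - (0.9703)^2 = 17.98692921 - 0.94148209 = 17.04544712
  phi_hat_1 = [gamma(1) gamma(0) - gamma(1) gamma(2)] / det = [(0.9703)(4.2411) - (0.9703)(0.4993)] / 17.04544712 = 3.63066854 / 17.04544712 = 0.213
  phi_hat_2 = [gamma(0) gamma(2) - gamma(1)^2] / det = [(4.2411)(0.4993) - (0.9703)^2] / 17.04544712 = 1.17609914 / 17.04544712 = 0.069
So phi_hat = [0.2130, 0.0690].
Therefore phi_hat_1 = 0.2130.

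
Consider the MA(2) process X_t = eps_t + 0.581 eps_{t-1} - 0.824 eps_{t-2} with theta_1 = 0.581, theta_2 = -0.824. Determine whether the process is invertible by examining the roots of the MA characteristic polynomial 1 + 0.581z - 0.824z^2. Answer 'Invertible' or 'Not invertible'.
\text{Not invertible}

The MA(q) characteristic polynomial is P(z) = 1 + 0.581z - 0.824z^2.
Invertibility requires all roots to lie outside the unit circle, i.e. |z| > 1 for every root.
Set 1 + (0.581) z + (-0.824) z^2 = 0, i.e. a z^2 + b z + c = 0 with a = -0.824, b = 0.581, c = 1.
Discriminant D = b^2 - 4ac = (0.581)^2 - 4*(-0.824)*1 = 0.337561 - (-3.296) = 3.633561.
D >= 0, so the roots are real: z = (-b +/- sqrt(D)) / (2a) = (-0.581 +/- 1.90619) / (-1.648).
  z_1 = (-0.581 + 1.90619) / (-1.648) = -0.8041,   |z_1| = 0.8041.
  z_2 = (-0.581 - 1.90619) / (-1.648) = 1.5092,   |z_2| = 1.5092.
Moduli of all roots: 0.8041, 1.5092.
All moduli strictly greater than 1? No.
Verdict: Not invertible.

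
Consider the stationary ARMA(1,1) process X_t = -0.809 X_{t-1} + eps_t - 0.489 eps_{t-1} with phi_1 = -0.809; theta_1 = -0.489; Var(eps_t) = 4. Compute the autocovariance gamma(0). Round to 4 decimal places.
\gamma(0) = 23.5046

Multiply the model equation by X_{t-k} and take expectations. With theta_0 = psi_0 = 1 and psi_j the MA(infinity) weights, this gives
  gamma(k) - sum_i phi_i gamma(k-i) = c_k,
  c_k = sigma^2 * sum_{j=k..q} theta_j psi_{j-k}   (c_k = 0 for k > q),
using gamma(-m) = gamma(m).
psi-weights needed (psi_j = theta_j + sum_i phi_i psi_{j-i}):
  psi_1 = theta_1 + phi_1 = -0.489 + (-0.809) = -1.298
Right-hand sides:
  c_0 = sigma^2 (1 + theta_1 psi_1) = 4 * (1 + (-0.489)(-1.298)) = 4 * 1.634722 = 6.538888
  c_1 = sigma^2 theta_1 = 4 * (-0.489) = -1.956
  c_2 = 0
Equations for k = 0 and k = 1 (AR order 1):
  gamma(0) = phi_1 gamma(1) + c_0
  gamma(1) = phi_1 gamma(0) + c_1
Substituting the second into the first: gamma(0) (1 - phi_1^2) = c_0 + phi_1 c_1, so
  gamma(0) = (c_0 + phi_1 c_1) / (1 - phi_1^2) = (6.538888 + (-0.809)(-1.956)) / (1 - (-0.809)^2) = 8.121292 / 0.345519 = 23.504618.
Therefore gamma(0) = 23.5046 (to 4 decimal places).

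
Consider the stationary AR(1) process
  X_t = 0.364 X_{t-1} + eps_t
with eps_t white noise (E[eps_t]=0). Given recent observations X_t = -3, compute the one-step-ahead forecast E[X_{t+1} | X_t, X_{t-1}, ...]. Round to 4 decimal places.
E[X_{t+1} \mid \mathcal F_t] = -1.0920

For an AR(p) model X_t = c + sum_i phi_i X_{t-i} + eps_t, the
one-step-ahead conditional mean is
  E[X_{t+1} | X_t, ...] = c + sum_i phi_i X_{t+1-i}.
Substitute known values:
  E[X_{t+1} | ...] = (0.364) * (-3)
                   = -1.0920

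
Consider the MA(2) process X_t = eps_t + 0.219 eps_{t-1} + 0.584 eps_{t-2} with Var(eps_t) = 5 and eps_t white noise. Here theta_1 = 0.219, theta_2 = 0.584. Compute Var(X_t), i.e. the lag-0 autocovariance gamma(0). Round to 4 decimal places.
\gamma(0) = 6.9451

For an MA(q) process X_t = eps_t + sum_i theta_i eps_{t-i} with
Var(eps_t) = sigma^2, the variance is
  gamma(0) = sigma^2 * (1 + sum_i theta_i^2).
  sum_i theta_i^2 = (0.219)^2 + (0.584)^2 = 0.047961 + 0.341056 = 0.389017.
  gamma(0) = 5 * (1 + 0.389017) = 5 * 1.389017 = 6.945085, which rounds to 6.9451.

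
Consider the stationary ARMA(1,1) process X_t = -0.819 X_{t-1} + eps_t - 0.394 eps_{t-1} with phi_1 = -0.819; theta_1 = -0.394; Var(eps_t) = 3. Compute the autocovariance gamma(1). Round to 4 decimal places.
\gamma(1) = -14.6193

Multiply the model equation by X_{t-k} and take expectations. With theta_0 = psi_0 = 1 and psi_j the MA(infinity) weights, this gives
  gamma(k) - sum_i phi_i gamma(k-i) = c_k,
  c_k = sigma^2 * sum_{j=k..q} theta_j psi_{j-k}   (c_k = 0 for k > q),
using gamma(-m) = gamma(m).
psi-weights needed (psi_j = theta_j + sum_i phi_i psi_{j-i}):
  psi_1 = theta_1 + phi_1 = -0.394 + (-0.819) = -1.213
Right-hand sides:
  c_0 = sigma^2 (1 + theta_1 psi_1) = 3 * (1 + (-0.394)(-1.213)) = 3 * 1.477922 = 4.433766
  c_1 = sigma^2 theta_1 = 3 * (-0.394) = -1.182
  c_2 = 0
Equations for k = 0 and k = 1 (AR order 1):
  gamma(0) = phi_1 gamma(1) + c_0
  gamma(1) = phi_1 gamma(0) + c_1
Substituting the second into the first: gamma(0) (1 - phi_1^2) = c_0 + phi_1 c_1, so
  gamma(0) = (c_0 + phi_1 c_1) / (1 - phi_1^2) = (4.433766 + (-0.819)(-1.182)) / (1 - (-0.819)^2) = 5.401824 / 0.329239 = 16.406999.
  gamma(1) = phi_1 gamma(0) + c_1 = (-0.819)(16.406999) + (-1.182) = -14.619332.
Therefore gamma(1) = -14.6193 (to 4 decimal places).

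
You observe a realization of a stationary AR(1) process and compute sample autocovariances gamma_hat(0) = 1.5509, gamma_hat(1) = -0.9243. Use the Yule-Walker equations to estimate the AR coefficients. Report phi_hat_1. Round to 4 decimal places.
\hat\phi_{1} = -0.5960

The Yule-Walker equations for an AR(p) process read, in matrix form,
  Gamma_p phi = r_p,   with   (Gamma_p)_{ij} = gamma(|i - j|),
                       (r_p)_i = gamma(i),   i,j = 1..p.
Substitute the sample gammas (Toeplitz matrix and right-hand side of size 1):
  Gamma_p = [[1.5509]]
  r_p     = [-0.9243]
With p = 1 this is the single equation gamma(0) phi_1 = gamma(1):
  phi_hat_1 = gamma(1) / gamma(0) = -0.9243 / 1.5509 = -0.5960.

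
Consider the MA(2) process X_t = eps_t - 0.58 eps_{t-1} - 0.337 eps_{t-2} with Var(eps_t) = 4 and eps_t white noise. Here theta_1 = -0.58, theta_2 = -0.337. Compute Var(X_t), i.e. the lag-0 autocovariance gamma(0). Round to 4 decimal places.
\gamma(0) = 5.7999

For an MA(q) process X_t = eps_t + sum_i theta_i eps_{t-i} with
Var(eps_t) = sigma^2, the variance is
  gamma(0) = sigma^2 * (1 + sum_i theta_i^2).
  sum_i theta_i^2 = (-0.58)^2 + (-0.337)^2 = 0.3364 + 0.113569 = 0.449969.
  gamma(0) = 4 * (1 + 0.449969) = 4 * 1.449969 = 5.799876, which rounds to 5.7999.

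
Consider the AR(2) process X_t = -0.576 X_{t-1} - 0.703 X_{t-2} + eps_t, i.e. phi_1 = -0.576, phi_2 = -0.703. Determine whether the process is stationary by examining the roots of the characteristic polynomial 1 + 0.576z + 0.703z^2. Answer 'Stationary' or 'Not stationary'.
\text{Stationary}

The AR(p) characteristic polynomial is P(z) = 1 + 0.576z + 0.703z^2.
Stationarity requires all roots to lie outside the unit circle, i.e. |z| > 1 for every root.
Set 1 + (0.576) z + (0.703) z^2 = 0, i.e. a z^2 + b z + c = 0 with a = 0.703, b = 0.576, c = 1.
Discriminant D = b^2 - 4ac = (0.576)^2 - 4*(0.703)*1 = 0.331776 - (2.812) = -2.480224.
D < 0, so the roots are the complex-conjugate pair z = (-b +/- i sqrt(-D)) / (2a) = -0.4097 +/- 1.1201i.
For a conjugate pair |z|^2 = z * conj(z) = (product of roots) = c/a = 1/(0.703) = 1.422475, so |z| = sqrt(1.422475) = 1.1927 for both roots.
Moduli of all roots: 1.1927, 1.1927.
All moduli strictly greater than 1? Yes.
Verdict: Stationary.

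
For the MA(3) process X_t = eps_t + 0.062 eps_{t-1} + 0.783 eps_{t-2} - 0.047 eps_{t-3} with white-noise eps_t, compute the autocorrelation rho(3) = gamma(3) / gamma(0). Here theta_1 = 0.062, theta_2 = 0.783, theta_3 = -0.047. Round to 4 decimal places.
\rho(3) = -0.0290

For an MA(q) process with theta_0 = 1, the autocovariance is
  gamma(k) = sigma^2 * sum_{i=0..q-k} theta_i * theta_{i+k},
and rho(k) = gamma(k) / gamma(0). Sigma^2 cancels.
  numerator   = (1)*(-0.047) = -0.047.
  denominator = (1)^2 + (0.062)^2 + (0.783)^2 + (-0.047)^2 = 1.619142.
  rho(3) = -0.047 / 1.619142 = -0.0290.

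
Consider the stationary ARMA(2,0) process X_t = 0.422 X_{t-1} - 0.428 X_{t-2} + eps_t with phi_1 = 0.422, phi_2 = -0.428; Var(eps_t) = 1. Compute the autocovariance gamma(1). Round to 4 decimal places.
\gamma(1) = 0.3964

Multiply the model equation by X_{t-k} and take expectations. With theta_0 = psi_0 = 1 and psi_j the MA(infinity) weights, this gives
  gamma(k) - sum_i phi_i gamma(k-i) = c_k,
  c_k = sigma^2 * sum_{j=k..q} theta_j psi_{j-k}   (c_k = 0 for k > q),
using gamma(-m) = gamma(m).
Pure AR (q = 0): c_0 = sigma^2 = 1, c_k = 0 for k >= 1.
Equations for k = 0, 1, 2 (AR order 2, c_2 = 0):
  (E0) gamma(0) = phi_1 gamma(1) + phi_2 gamma(2) + c_0
  (E1) gamma(1) = phi_1 gamma(0) + phi_2 gamma(1) + c_1
  (E2) gamma(2) = phi_1 gamma(1) + phi_2 gamma(0)
From (E1): gamma(1) = A gamma(0) + B with
  A = phi_1 / (1 - phi_2) = 0.422 / 1.428 = 0.295518,   B = c_1 / (1 - phi_2) = 0 / 1.428 = 0.
Insert (E2) into (E0): gamma(0) (1 - phi_2^2) = phi_1 (1 + phi_2) gamma(1) + c_0.
  phi_1 (1 + phi_2) = (0.422)(0.572) = 0.241384,   1 - phi_2^2 = 0.816816.
Replace gamma(1) by A gamma(0) + B and collect gamma(0):
  gamma(0) [0.816816 - (0.241384)(0.295518)] = c_0 = 1
  gamma(0) * 0.745483 = 1
  gamma(0) = 1 / 0.745483 = 1.341413.
  gamma(1) = A gamma(0) = (0.295518)(1.341413) = 0.396412.
Therefore gamma(1) = 0.3964 (to 4 decimal places).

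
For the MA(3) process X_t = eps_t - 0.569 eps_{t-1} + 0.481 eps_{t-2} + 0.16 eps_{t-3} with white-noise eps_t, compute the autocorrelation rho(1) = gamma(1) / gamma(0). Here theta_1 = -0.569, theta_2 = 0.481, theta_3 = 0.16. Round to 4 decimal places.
\rho(1) = -0.4844

For an MA(q) process with theta_0 = 1, the autocovariance is
  gamma(k) = sigma^2 * sum_{i=0..q-k} theta_i * theta_{i+k},
and rho(k) = gamma(k) / gamma(0). Sigma^2 cancels.
  numerator   = (1)*(-0.569) + (-0.569)*(0.481) + (0.481)*(0.16) = -0.765729.
  denominator = (1)^2 + (-0.569)^2 + (0.481)^2 + (0.16)^2 = 1.580722.
  rho(1) = -0.765729 / 1.580722 = -0.4844.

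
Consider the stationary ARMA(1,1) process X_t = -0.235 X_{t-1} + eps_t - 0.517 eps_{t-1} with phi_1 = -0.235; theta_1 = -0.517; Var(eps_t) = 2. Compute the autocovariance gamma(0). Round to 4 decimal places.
\gamma(0) = 3.1971

Multiply the model equation by X_{t-k} and take expectations. With theta_0 = psi_0 = 1 and psi_j the MA(infinity) weights, this gives
  gamma(k) - sum_i phi_i gamma(k-i) = c_k,
  c_k = sigma^2 * sum_{j=k..q} theta_j psi_{j-k}   (c_k = 0 for k > q),
using gamma(-m) = gamma(m).
psi-weights needed (psi_j = theta_j + sum_i phi_i psi_{j-i}):
  psi_1 = theta_1 + phi_1 = -0.517 + (-0.235) = -0.752
Right-hand sides:
  c_0 = sigma^2 (1 + theta_1 psi_1) = 2 * (1 + (-0.517)(-0.752)) = 2 * 1.388784 = 2.777568
  c_1 = sigma^2 theta_1 = 2 * (-0.517) = -1.034
  c_2 = 0
Equations for k = 0 and k = 1 (AR order 1):
  gamma(0) = phi_1 gamma(1) + c_0
  gamma(1) = phi_1 gamma(0) + c_1
Substituting the second into the first: gamma(0) (1 - phi_1^2) = c_0 + phi_1 c_1, so
  gamma(0) = (c_0 + phi_1 c_1) / (1 - phi_1^2) = (2.777568 + (-0.235)(-1.034)) / (1 - (-0.235)^2) = 3.020558 / 0.944775 = 3.197119.
Therefore gamma(0) = 3.1971 (to 4 decimal places).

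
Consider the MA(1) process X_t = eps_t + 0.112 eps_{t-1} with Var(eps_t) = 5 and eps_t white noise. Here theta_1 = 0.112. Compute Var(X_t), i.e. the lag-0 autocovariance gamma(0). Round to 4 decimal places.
\gamma(0) = 5.0627

For an MA(q) process X_t = eps_t + sum_i theta_i eps_{t-i} with
Var(eps_t) = sigma^2, the variance is
  gamma(0) = sigma^2 * (1 + sum_i theta_i^2).
  sum_i theta_i^2 = (0.112)^2 = 0.012544.
  gamma(0) = 5 * (1 + 0.012544) = 5 * 1.012544 = 5.06272, which rounds to 5.0627.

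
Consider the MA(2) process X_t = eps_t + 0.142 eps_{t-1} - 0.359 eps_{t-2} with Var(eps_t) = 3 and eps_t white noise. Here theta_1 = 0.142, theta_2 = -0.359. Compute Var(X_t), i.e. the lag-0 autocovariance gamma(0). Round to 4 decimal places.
\gamma(0) = 3.4471

For an MA(q) process X_t = eps_t + sum_i theta_i eps_{t-i} with
Var(eps_t) = sigma^2, the variance is
  gamma(0) = sigma^2 * (1 + sum_i theta_i^2).
  sum_i theta_i^2 = (0.142)^2 + (-0.359)^2 = 0.020164 + 0.128881 = 0.149045.
  gamma(0) = 3 * (1 + 0.149045) = 3 * 1.149045 = 3.447135, which rounds to 3.4471.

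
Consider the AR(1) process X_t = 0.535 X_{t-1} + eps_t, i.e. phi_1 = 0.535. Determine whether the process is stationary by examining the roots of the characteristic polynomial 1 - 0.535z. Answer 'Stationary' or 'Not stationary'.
\text{Stationary}

The AR(p) characteristic polynomial is P(z) = 1 - 0.535z.
Stationarity requires all roots to lie outside the unit circle, i.e. |z| > 1 for every root.
This is linear in z: 1 + (-0.535) z = 0  =>  z = -1/(-0.535) = 1.869159,  |z| = 1.869159.
Moduli of all roots: 1.8692.
All moduli strictly greater than 1? Yes.
Verdict: Stationary.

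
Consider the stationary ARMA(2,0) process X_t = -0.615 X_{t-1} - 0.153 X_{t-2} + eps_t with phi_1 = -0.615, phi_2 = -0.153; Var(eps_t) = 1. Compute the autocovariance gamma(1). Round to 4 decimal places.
\gamma(1) = -0.7634

Multiply the model equation by X_{t-k} and take expectations. With theta_0 = psi_0 = 1 and psi_j the MA(infinity) weights, this gives
  gamma(k) - sum_i phi_i gamma(k-i) = c_k,
  c_k = sigma^2 * sum_{j=k..q} theta_j psi_{j-k}   (c_k = 0 for k > q),
using gamma(-m) = gamma(m).
Pure AR (q = 0): c_0 = sigma^2 = 1, c_k = 0 for k >= 1.
Equations for k = 0, 1, 2 (AR order 2, c_2 = 0):
  (E0) gamma(0) = phi_1 gamma(1) + phi_2 gamma(2) + c_0
  (E1) gamma(1) = phi_1 gamma(0) + phi_2 gamma(1) + c_1
  (E2) gamma(2) = phi_1 gamma(1) + phi_2 gamma(0)
From (E1): gamma(1) = A gamma(0) + B with
  A = phi_1 / (1 - phi_2) = -0.615 / 1.153 = -0.533391,   B = c_1 / (1 - phi_2) = 0 / 1.153 = 0.
Insert (E2) into (E0): gamma(0) (1 - phi_2^2) = phi_1 (1 + phi_2) gamma(1) + c_0.
  phi_1 (1 + phi_2) = (-0.615)(0.847) = -0.520905,   1 - phi_2^2 = 0.976591.
Replace gamma(1) by A gamma(0) + B and collect gamma(0):
  gamma(0) [0.976591 - (-0.520905)(-0.533391)] = c_0 = 1
  gamma(0) * 0.698745 = 1
  gamma(0) = 1 / 0.698745 = 1.431137.
  gamma(1) = A gamma(0) = (-0.533391)(1.431137) = -0.763356.
Therefore gamma(1) = -0.7634 (to 4 decimal places).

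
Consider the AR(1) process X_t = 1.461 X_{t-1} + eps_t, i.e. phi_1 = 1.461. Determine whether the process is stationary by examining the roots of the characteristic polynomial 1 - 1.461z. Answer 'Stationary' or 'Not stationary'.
\text{Not stationary}

The AR(p) characteristic polynomial is P(z) = 1 - 1.461z.
Stationarity requires all roots to lie outside the unit circle, i.e. |z| > 1 for every root.
This is linear in z: 1 + (-1.461) z = 0  =>  z = -1/(-1.461) = 0.684463,  |z| = 0.684463.
Moduli of all roots: 0.6845.
All moduli strictly greater than 1? No.
Verdict: Not stationary.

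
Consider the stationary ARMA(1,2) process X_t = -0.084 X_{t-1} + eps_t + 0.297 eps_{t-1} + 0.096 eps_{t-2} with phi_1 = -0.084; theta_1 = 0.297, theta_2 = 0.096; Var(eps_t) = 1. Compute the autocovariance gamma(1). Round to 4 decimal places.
\gamma(1) = 0.2291

Multiply the model equation by X_{t-k} and take expectations. With theta_0 = psi_0 = 1 and psi_j the MA(infinity) weights, this gives
  gamma(k) - sum_i phi_i gamma(k-i) = c_k,
  c_k = sigma^2 * sum_{j=k..q} theta_j psi_{j-k}   (c_k = 0 for k > q),
using gamma(-m) = gamma(m).
psi-weights needed (psi_j = theta_j + sum_i phi_i psi_{j-i}):
  psi_1 = theta_1 + phi_1 = 0.297 + (-0.084) = 0.213
  psi_2 = theta_2 + phi_1 psi_1 = 0.096 + (-0.084)(0.213) = 0.078108
Right-hand sides:
  c_0 = sigma^2 (1 + theta_1 psi_1 + theta_2 psi_2) = 1 * (1 + (0.297)(0.213) + (0.096)(0.078108)) = 1 * 1.070759 = 1.070759
  c_1 = sigma^2 (theta_1 + theta_2 psi_1) = 1 * (0.297 + (0.096)(0.213)) = 0.317448
  c_2 = sigma^2 theta_2 = 1 * (0.096) = 0.096
Equations for k = 0 and k = 1 (AR order 1):
  gamma(0) = phi_1 gamma(1) + c_0
  gamma(1) = phi_1 gamma(0) + c_1
Substituting the second into the first: gamma(0) (1 - phi_1^2) = c_0 + phi_1 c_1, so
  gamma(0) = (c_0 + phi_1 c_1) / (1 - phi_1^2) = (1.070759 + (-0.084)(0.317448)) / (1 - (-0.084)^2) = 1.044094 / 0.992944 = 1.051513.
  gamma(1) = phi_1 gamma(0) + c_1 = (-0.084)(1.051513) + (0.317448) = 0.229121.
Therefore gamma(1) = 0.2291 (to 4 decimal places).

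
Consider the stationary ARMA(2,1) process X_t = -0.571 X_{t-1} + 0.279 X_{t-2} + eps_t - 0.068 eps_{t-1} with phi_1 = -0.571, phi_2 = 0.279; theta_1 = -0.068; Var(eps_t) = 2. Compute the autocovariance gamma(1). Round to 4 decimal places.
\gamma(1) = -5.3134

Multiply the model equation by X_{t-k} and take expectations. With theta_0 = psi_0 = 1 and psi_j the MA(infinity) weights, this gives
  gamma(k) - sum_i phi_i gamma(k-i) = c_k,
  c_k = sigma^2 * sum_{j=k..q} theta_j psi_{j-k}   (c_k = 0 for k > q),
using gamma(-m) = gamma(m).
psi-weights needed (psi_j = theta_j + sum_i phi_i psi_{j-i}):
  psi_1 = theta_1 + phi_1 = -0.068 + (-0.571) = -0.639
Right-hand sides:
  c_0 = sigma^2 (1 + theta_1 psi_1) = 2 * (1 + (-0.068)(-0.639)) = 2 * 1.043452 = 2.086904
  c_1 = sigma^2 theta_1 = 2 * (-0.068) = -0.136
  c_2 = 0
Equations for k = 0, 1, 2 (AR order 2, c_2 = 0):
  (E0) gamma(0) = phi_1 gamma(1) + phi_2 gamma(2) + c_0
  (E1) gamma(1) = phi_1 gamma(0) + phi_2 gamma(1) + c_1
  (E2) gamma(2) = phi_1 gamma(1) + phi_2 gamma(0)
From (E1): gamma(1) = A gamma(0) + B with
  A = phi_1 / (1 - phi_2) = -0.571 / 0.721 = -0.791956,   B = c_1 / (1 - phi_2) = -0.136 / 0.721 = -0.188627.
Insert (E2) into (E0): gamma(0) (1 - phi_2^2) = phi_1 (1 + phi_2) gamma(1) + c_0.
  phi_1 (1 + phi_2) = (-0.571)(1.279) = -0.730309,   1 - phi_2^2 = 0.922159.
Replace gamma(1) by A gamma(0) + B and collect gamma(0):
  gamma(0) [0.922159 - (-0.730309)(-0.791956)] = (-0.730309)(-0.188627) + 2.086904
  gamma(0) * 0.343787 = 2.22466
  gamma(0) = 2.22466 / 0.343787 = 6.471047.
  gamma(1) = A gamma(0) + B = (-0.791956)(6.471047) + (-0.188627) = -5.313409.
Therefore gamma(1) = -5.3134 (to 4 decimal places).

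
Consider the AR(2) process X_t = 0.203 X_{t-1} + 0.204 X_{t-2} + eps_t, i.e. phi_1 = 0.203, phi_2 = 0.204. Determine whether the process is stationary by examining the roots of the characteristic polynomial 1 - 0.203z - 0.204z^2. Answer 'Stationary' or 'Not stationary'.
\text{Stationary}

The AR(p) characteristic polynomial is P(z) = 1 - 0.203z - 0.204z^2.
Stationarity requires all roots to lie outside the unit circle, i.e. |z| > 1 for every root.
Set 1 + (-0.203) z + (-0.204) z^2 = 0, i.e. a z^2 + b z + c = 0 with a = -0.204, b = -0.203, c = 1.
Discriminant D = b^2 - 4ac = (-0.203)^2 - 4*(-0.204)*1 = 0.041209 - (-0.816) = 0.857209.
D >= 0, so the roots are real: z = (-b +/- sqrt(D)) / (2a) = (0.203 +/- 0.925856) / (-0.408).
  z_1 = (0.203 + 0.925856) / (-0.408) = -2.7668,   |z_1| = 2.7668.
  z_2 = (0.203 - 0.925856) / (-0.408) = 1.7717,   |z_2| = 1.7717.
Moduli of all roots: 2.7668, 1.7717.
All moduli strictly greater than 1? Yes.
Verdict: Stationary.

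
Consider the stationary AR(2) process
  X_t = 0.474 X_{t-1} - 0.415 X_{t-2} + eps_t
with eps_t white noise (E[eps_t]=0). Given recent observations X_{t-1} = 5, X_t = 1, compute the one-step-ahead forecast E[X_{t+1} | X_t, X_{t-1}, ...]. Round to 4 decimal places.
E[X_{t+1} \mid \mathcal F_t] = -1.6010

For an AR(p) model X_t = c + sum_i phi_i X_{t-i} + eps_t, the
one-step-ahead conditional mean is
  E[X_{t+1} | X_t, ...] = c + sum_i phi_i X_{t+1-i}.
Substitute known values:
  E[X_{t+1} | ...] = (0.474) * (1) + (-0.415) * (5)
                   = -1.6010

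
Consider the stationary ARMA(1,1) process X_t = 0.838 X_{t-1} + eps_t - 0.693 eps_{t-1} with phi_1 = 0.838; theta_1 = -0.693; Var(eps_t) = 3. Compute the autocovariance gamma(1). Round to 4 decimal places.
\gamma(1) = 0.6125

Multiply the model equation by X_{t-k} and take expectations. With theta_0 = psi_0 = 1 and psi_j the MA(infinity) weights, this gives
  gamma(k) - sum_i phi_i gamma(k-i) = c_k,
  c_k = sigma^2 * sum_{j=k..q} theta_j psi_{j-k}   (c_k = 0 for k > q),
using gamma(-m) = gamma(m).
psi-weights needed (psi_j = theta_j + sum_i phi_i psi_{j-i}):
  psi_1 = theta_1 + phi_1 = -0.693 + (0.838) = 0.145
Right-hand sides:
  c_0 = sigma^2 (1 + theta_1 psi_1) = 3 * (1 + (-0.693)(0.145)) = 3 * 0.899515 = 2.698545
  c_1 = sigma^2 theta_1 = 3 * (-0.693) = -2.079
  c_2 = 0
Equations for k = 0 and k = 1 (AR order 1):
  gamma(0) = phi_1 gamma(1) + c_0
  gamma(1) = phi_1 gamma(0) + c_1
Substituting the second into the first: gamma(0) (1 - phi_1^2) = c_0 + phi_1 c_1, so
  gamma(0) = (c_0 + phi_1 c_1) / (1 - phi_1^2) = (2.698545 + (0.838)(-2.079)) / (1 - (0.838)^2) = 0.956343 / 0.297756 = 3.211835.
  gamma(1) = phi_1 gamma(0) + c_1 = (0.838)(3.211835) + (-2.079) = 0.612517.
Therefore gamma(1) = 0.6125 (to 4 decimal places).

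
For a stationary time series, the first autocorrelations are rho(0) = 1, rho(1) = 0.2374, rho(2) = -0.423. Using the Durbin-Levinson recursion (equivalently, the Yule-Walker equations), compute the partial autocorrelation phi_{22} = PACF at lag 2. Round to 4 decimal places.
\phi_{22} = -0.5080

The PACF at lag k is phi_{kk}, the last component of the solution
to the Yule-Walker system G_k phi = r_k where
  (G_k)_{ij} = rho(|i - j|), (r_k)_i = rho(i), i,j = 1..k.
Equivalently, Durbin-Levinson gives phi_{kk} iteratively:
  phi_{11} = rho(1)
  phi_{kk} = [rho(k) - sum_{j=1..k-1} phi_{k-1,j} rho(k-j)]
            / [1 - sum_{j=1..k-1} phi_{k-1,j} rho(j)],
  phi_{k,j} = phi_{k-1,j} - phi_{kk} phi_{k-1,k-j},  j = 1..k-1.
Step k = 1:
  phi_11 = rho(1) = 0.2374.
Step k = 2:
  phi_22 = [rho(2) - phi_11 rho(1)] / [1 - phi_11 rho(1)] = [-0.423 - (0.2374)(0.2374)] / [1 - (0.2374)(0.2374)]
         = -0.47935876 / 0.94364124 = -0.508.
Therefore phi_{22} = -0.5080.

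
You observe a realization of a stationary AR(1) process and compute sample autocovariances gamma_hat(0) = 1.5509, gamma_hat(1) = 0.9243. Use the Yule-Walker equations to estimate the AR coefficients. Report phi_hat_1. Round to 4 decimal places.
\hat\phi_{1} = 0.5960

The Yule-Walker equations for an AR(p) process read, in matrix form,
  Gamma_p phi = r_p,   with   (Gamma_p)_{ij} = gamma(|i - j|),
                       (r_p)_i = gamma(i),   i,j = 1..p.
Substitute the sample gammas (Toeplitz matrix and right-hand side of size 1):
  Gamma_p = [[1.5509]]
  r_p     = [0.9243]
With p = 1 this is the single equation gamma(0) phi_1 = gamma(1):
  phi_hat_1 = gamma(1) / gamma(0) = 0.9243 / 1.5509 = 0.5960.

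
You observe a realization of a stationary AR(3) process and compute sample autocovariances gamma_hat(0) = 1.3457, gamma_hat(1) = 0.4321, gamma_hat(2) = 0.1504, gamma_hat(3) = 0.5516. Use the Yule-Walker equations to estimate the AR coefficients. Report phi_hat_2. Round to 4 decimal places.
\hat\phi_{2} = -0.1220

The Yule-Walker equations for an AR(p) process read, in matrix form,
  Gamma_p phi = r_p,   with   (Gamma_p)_{ij} = gamma(|i - j|),
                       (r_p)_i = gamma(i),   i,j = 1..p.
Substitute the sample gammas (Toeplitz matrix and right-hand side of size 3):
  Gamma_p = [[1.3457, 0.4321, 0.1504], [0.4321, 1.3457, 0.4321], [0.1504, 0.4321, 1.3457]]
  r_p     = [0.4321, 0.1504, 0.5516]
Written out (R1..R3):
  (R1) 1.3457 phi_1 + 0.4321 phi_2 + 0.1504 phi_3 = 0.4321
  (R2) 0.4321 phi_1 + 1.3457 phi_2 + 0.4321 phi_3 = 0.1504
  (R3) 0.1504 phi_1 + 0.4321 phi_2 + 1.3457 phi_3 = 0.5516
Gaussian elimination:
  R2 <- R2 - (0.4321/1.3457) R1 = R2 - (0.321097) R1:  1.206954 phi_2 + 0.383807 phi_3 = 0.011654
  R3 <- R3 - (0.1504/1.3457) R1 = R3 - (0.111763) R1:  0.383807 phi_2 + 1.328891 phi_3 = 0.503307
  R3 <- R3 - (0.383807/1.206954) R2 = R3 - (0.317996) R2:  1.206842 phi_3 = 0.499601
Back-substitution:
  phi_hat_3 = 0.499601 / 1.206842 = 0.413974
  phi_hat_2 = (0.011654 - (0.383807)(0.413974)) / 1.206954 = -0.121986
  phi_hat_1 = (0.4321 - (0.4321)(-0.121986) - (0.1504)(0.413974)) / 1.3457 = 0.313999
So phi_hat = [0.3140, -0.1220, 0.4140].
Therefore phi_hat_2 = -0.1220.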